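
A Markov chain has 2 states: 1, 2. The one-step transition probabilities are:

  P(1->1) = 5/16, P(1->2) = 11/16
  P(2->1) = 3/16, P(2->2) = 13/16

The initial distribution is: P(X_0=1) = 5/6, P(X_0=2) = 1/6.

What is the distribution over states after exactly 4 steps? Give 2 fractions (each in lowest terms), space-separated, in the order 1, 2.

Propagating the distribution step by step (d_{t+1} = d_t * P):
d_0 = (1=5/6, 2=1/6)
  d_1[1] = 5/6*5/16 + 1/6*3/16 = 7/24
  d_1[2] = 5/6*11/16 + 1/6*13/16 = 17/24
d_1 = (1=7/24, 2=17/24)
  d_2[1] = 7/24*5/16 + 17/24*3/16 = 43/192
  d_2[2] = 7/24*11/16 + 17/24*13/16 = 149/192
d_2 = (1=43/192, 2=149/192)
  d_3[1] = 43/192*5/16 + 149/192*3/16 = 331/1536
  d_3[2] = 43/192*11/16 + 149/192*13/16 = 1205/1536
d_3 = (1=331/1536, 2=1205/1536)
  d_4[1] = 331/1536*5/16 + 1205/1536*3/16 = 2635/12288
  d_4[2] = 331/1536*11/16 + 1205/1536*13/16 = 9653/12288
d_4 = (1=2635/12288, 2=9653/12288)

Answer: 2635/12288 9653/12288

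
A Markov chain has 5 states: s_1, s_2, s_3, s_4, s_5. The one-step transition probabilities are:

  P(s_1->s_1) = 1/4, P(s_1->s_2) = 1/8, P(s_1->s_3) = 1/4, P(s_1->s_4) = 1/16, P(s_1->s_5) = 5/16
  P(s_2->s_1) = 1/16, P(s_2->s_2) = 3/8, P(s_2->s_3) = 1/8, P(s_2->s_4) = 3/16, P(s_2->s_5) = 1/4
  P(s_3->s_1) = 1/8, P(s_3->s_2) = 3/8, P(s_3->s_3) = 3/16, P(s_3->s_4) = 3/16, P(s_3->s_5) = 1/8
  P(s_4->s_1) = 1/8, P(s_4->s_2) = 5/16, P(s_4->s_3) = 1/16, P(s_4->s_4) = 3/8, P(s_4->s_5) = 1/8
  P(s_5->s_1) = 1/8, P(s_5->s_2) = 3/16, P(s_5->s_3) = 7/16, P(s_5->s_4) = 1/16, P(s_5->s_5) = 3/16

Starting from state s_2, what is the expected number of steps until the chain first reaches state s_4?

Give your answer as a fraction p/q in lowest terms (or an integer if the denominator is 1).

Let h_i = expected steps to first reach s_4 from state i.
Boundary: h_s_4 = 0.
First-step equations for the other states:
  h_s_1 = 1 + 1/4*h_s_1 + 1/8*h_s_2 + 1/4*h_s_3 + 1/16*h_s_4 + 5/16*h_s_5
  h_s_2 = 1 + 1/16*h_s_1 + 3/8*h_s_2 + 1/8*h_s_3 + 3/16*h_s_4 + 1/4*h_s_5
  h_s_3 = 1 + 1/8*h_s_1 + 3/8*h_s_2 + 3/16*h_s_3 + 3/16*h_s_4 + 1/8*h_s_5
  h_s_5 = 1 + 1/8*h_s_1 + 3/16*h_s_2 + 7/16*h_s_3 + 1/16*h_s_4 + 3/16*h_s_5

Substituting h_s_4 = 0 and rearranging gives the linear system (I - Q) h = 1:
  [3/4, -1/8, -1/4, -5/16] . (h_s_1, h_s_2, h_s_3, h_s_5) = 1
  [-1/16, 5/8, -1/8, -1/4] . (h_s_1, h_s_2, h_s_3, h_s_5) = 1
  [-1/8, -3/8, 13/16, -1/8] . (h_s_1, h_s_2, h_s_3, h_s_5) = 1
  [-1/8, -3/16, -7/16, 13/16] . (h_s_1, h_s_2, h_s_3, h_s_5) = 1

Solving yields:
  h_s_1 = 63152/7969
  h_s_2 = 54320/7969
  h_s_3 = 54000/7969
  h_s_5 = 61136/7969

Starting state is s_2, so the expected hitting time is h_s_2 = 54320/7969.

Answer: 54320/7969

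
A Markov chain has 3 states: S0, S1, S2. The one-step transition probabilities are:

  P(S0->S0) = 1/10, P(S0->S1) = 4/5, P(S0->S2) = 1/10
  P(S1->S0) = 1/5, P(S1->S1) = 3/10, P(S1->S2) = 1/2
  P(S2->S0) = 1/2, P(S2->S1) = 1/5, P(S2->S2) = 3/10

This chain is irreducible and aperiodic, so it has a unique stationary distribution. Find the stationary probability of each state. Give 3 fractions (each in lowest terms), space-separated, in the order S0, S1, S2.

The stationary distribution satisfies pi = pi * P, i.e.:
  pi_S0 = 1/10*pi_S0 + 1/5*pi_S1 + 1/2*pi_S2
  pi_S1 = 4/5*pi_S0 + 3/10*pi_S1 + 1/5*pi_S2
  pi_S2 = 1/10*pi_S0 + 1/2*pi_S1 + 3/10*pi_S2
with normalization: pi_S0 + pi_S1 + pi_S2 = 1.

Using the first 2 balance equations plus normalization, the linear system A*pi = b is:
  [-9/10, 1/5, 1/2] . pi = 0
  [4/5, -7/10, 1/5] . pi = 0
  [1, 1, 1] . pi = 1

Solving yields:
  pi_S0 = 13/48
  pi_S1 = 29/72
  pi_S2 = 47/144

Verification (pi * P):
  13/48*1/10 + 29/72*1/5 + 47/144*1/2 = 13/48 = pi_S0  (ok)
  13/48*4/5 + 29/72*3/10 + 47/144*1/5 = 29/72 = pi_S1  (ok)
  13/48*1/10 + 29/72*1/2 + 47/144*3/10 = 47/144 = pi_S2  (ok)

Answer: 13/48 29/72 47/144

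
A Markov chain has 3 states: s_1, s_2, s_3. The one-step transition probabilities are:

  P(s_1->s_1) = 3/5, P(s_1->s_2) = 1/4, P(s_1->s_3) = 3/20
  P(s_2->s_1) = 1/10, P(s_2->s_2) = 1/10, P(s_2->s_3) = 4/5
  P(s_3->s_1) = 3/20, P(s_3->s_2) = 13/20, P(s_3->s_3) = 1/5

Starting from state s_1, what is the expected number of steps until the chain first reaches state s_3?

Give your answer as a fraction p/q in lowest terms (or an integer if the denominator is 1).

Let h_i = expected steps to first reach s_3 from state i.
Boundary: h_s_3 = 0.
First-step equations for the other states:
  h_s_1 = 1 + 3/5*h_s_1 + 1/4*h_s_2 + 3/20*h_s_3
  h_s_2 = 1 + 1/10*h_s_1 + 1/10*h_s_2 + 4/5*h_s_3

Substituting h_s_3 = 0 and rearranging gives the linear system (I - Q) h = 1:
  [2/5, -1/4] . (h_s_1, h_s_2) = 1
  [-1/10, 9/10] . (h_s_1, h_s_2) = 1

Solving yields:
  h_s_1 = 230/67
  h_s_2 = 100/67

Starting state is s_1, so the expected hitting time is h_s_1 = 230/67.

Answer: 230/67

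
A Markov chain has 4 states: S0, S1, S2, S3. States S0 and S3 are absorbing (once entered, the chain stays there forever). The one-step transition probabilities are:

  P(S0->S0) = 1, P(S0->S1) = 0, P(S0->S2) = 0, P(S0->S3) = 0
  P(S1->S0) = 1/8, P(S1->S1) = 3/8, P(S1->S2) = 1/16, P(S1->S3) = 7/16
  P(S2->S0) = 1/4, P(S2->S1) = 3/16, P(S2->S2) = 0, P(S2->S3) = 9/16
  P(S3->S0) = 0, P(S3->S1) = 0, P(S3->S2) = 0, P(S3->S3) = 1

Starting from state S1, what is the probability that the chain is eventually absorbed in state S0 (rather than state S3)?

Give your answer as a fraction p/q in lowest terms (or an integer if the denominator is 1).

Let a_i = P(absorbed in S0 | start in state i).
Boundary conditions: a_S0 = 1, a_S3 = 0.
For each transient state i, a_i = sum_j P(i->j) * a_j:
  a_S1 = 1/8*a_S0 + 3/8*a_S1 + 1/16*a_S2 + 7/16*a_S3
  a_S2 = 1/4*a_S0 + 3/16*a_S1 + 0*a_S2 + 9/16*a_S3

Substituting a_S0 = 1 and a_S3 = 0, rearrange to (I - Q) a = r where r[i] = P(i -> S0):
  [5/8, -1/16] . (a_S1, a_S2) = 1/8
  [-3/16, 1] . (a_S1, a_S2) = 1/4

Solving yields:
  a_S1 = 36/157
  a_S2 = 46/157

Starting state is S1, so the absorption probability is a_S1 = 36/157.

Answer: 36/157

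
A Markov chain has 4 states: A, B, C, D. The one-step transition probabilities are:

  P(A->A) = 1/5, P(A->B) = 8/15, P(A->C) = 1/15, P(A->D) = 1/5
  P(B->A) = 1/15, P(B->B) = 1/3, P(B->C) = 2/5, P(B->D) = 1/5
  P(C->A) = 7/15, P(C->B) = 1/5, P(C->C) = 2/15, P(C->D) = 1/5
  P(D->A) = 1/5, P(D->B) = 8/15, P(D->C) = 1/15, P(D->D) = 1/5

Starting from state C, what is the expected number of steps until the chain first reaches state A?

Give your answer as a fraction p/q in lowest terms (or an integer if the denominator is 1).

Let h_i = expected steps to first reach A from state i.
Boundary: h_A = 0.
First-step equations for the other states:
  h_B = 1 + 1/15*h_A + 1/3*h_B + 2/5*h_C + 1/5*h_D
  h_C = 1 + 7/15*h_A + 1/5*h_B + 2/15*h_C + 1/5*h_D
  h_D = 1 + 1/5*h_A + 8/15*h_B + 1/15*h_C + 1/5*h_D

Substituting h_A = 0 and rearranging gives the linear system (I - Q) h = 1:
  [2/3, -2/5, -1/5] . (h_B, h_C, h_D) = 1
  [-1/5, 13/15, -1/5] . (h_B, h_C, h_D) = 1
  [-8/15, -1/15, 4/5] . (h_B, h_C, h_D) = 1

Solving yields:
  h_B = 1425/283
  h_C = 975/283
  h_D = 1385/283

Starting state is C, so the expected hitting time is h_C = 975/283.

Answer: 975/283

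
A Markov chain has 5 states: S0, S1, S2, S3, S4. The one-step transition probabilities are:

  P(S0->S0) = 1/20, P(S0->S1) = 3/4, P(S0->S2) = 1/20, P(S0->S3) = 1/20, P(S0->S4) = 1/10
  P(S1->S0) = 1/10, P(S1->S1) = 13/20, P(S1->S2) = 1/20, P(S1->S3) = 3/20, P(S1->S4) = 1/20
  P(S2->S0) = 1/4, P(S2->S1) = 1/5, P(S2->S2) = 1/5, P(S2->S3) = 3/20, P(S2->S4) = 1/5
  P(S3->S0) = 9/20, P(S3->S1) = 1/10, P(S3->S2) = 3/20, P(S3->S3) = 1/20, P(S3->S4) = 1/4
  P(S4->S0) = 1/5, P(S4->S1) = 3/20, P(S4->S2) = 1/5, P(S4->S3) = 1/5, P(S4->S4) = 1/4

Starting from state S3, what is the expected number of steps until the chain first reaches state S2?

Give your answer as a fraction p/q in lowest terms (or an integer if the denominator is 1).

Answer: 65560/5871

Derivation:
Let h_i = expected steps to first reach S2 from state i.
Boundary: h_S2 = 0.
First-step equations for the other states:
  h_S0 = 1 + 1/20*h_S0 + 3/4*h_S1 + 1/20*h_S2 + 1/20*h_S3 + 1/10*h_S4
  h_S1 = 1 + 1/10*h_S0 + 13/20*h_S1 + 1/20*h_S2 + 3/20*h_S3 + 1/20*h_S4
  h_S3 = 1 + 9/20*h_S0 + 1/10*h_S1 + 3/20*h_S2 + 1/20*h_S3 + 1/4*h_S4
  h_S4 = 1 + 1/5*h_S0 + 3/20*h_S1 + 1/5*h_S2 + 1/5*h_S3 + 1/4*h_S4

Substituting h_S2 = 0 and rearranging gives the linear system (I - Q) h = 1:
  [19/20, -3/4, -1/20, -1/10] . (h_S0, h_S1, h_S3, h_S4) = 1
  [-1/10, 7/20, -3/20, -1/20] . (h_S0, h_S1, h_S3, h_S4) = 1
  [-9/20, -1/10, 19/20, -1/4] . (h_S0, h_S1, h_S3, h_S4) = 1
  [-1/5, -3/20, -1/5, 3/4] . (h_S0, h_S1, h_S3, h_S4) = 1

Solving yields:
  h_S0 = 75170/5871
  h_S1 = 24990/1957
  h_S3 = 65560/5871
  h_S4 = 60350/5871

Starting state is S3, so the expected hitting time is h_S3 = 65560/5871.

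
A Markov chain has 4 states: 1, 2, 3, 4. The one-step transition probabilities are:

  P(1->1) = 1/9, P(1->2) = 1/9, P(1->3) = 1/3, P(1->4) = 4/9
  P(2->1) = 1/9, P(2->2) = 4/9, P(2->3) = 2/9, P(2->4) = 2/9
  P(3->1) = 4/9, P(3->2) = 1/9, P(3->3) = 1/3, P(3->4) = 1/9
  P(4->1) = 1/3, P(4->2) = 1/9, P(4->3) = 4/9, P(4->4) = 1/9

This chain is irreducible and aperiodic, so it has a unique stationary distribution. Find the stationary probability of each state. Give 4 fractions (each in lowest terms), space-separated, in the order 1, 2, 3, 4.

Answer: 91/333 1/6 113/333 49/222

Derivation:
The stationary distribution satisfies pi = pi * P, i.e.:
  pi_1 = 1/9*pi_1 + 1/9*pi_2 + 4/9*pi_3 + 1/3*pi_4
  pi_2 = 1/9*pi_1 + 4/9*pi_2 + 1/9*pi_3 + 1/9*pi_4
  pi_3 = 1/3*pi_1 + 2/9*pi_2 + 1/3*pi_3 + 4/9*pi_4
  pi_4 = 4/9*pi_1 + 2/9*pi_2 + 1/9*pi_3 + 1/9*pi_4
with normalization: pi_1 + pi_2 + pi_3 + pi_4 = 1.

Using the first 3 balance equations plus normalization, the linear system A*pi = b is:
  [-8/9, 1/9, 4/9, 1/3] . pi = 0
  [1/9, -5/9, 1/9, 1/9] . pi = 0
  [1/3, 2/9, -2/3, 4/9] . pi = 0
  [1, 1, 1, 1] . pi = 1

Solving yields:
  pi_1 = 91/333
  pi_2 = 1/6
  pi_3 = 113/333
  pi_4 = 49/222

Verification (pi * P):
  91/333*1/9 + 1/6*1/9 + 113/333*4/9 + 49/222*1/3 = 91/333 = pi_1  (ok)
  91/333*1/9 + 1/6*4/9 + 113/333*1/9 + 49/222*1/9 = 1/6 = pi_2  (ok)
  91/333*1/3 + 1/6*2/9 + 113/333*1/3 + 49/222*4/9 = 113/333 = pi_3  (ok)
  91/333*4/9 + 1/6*2/9 + 113/333*1/9 + 49/222*1/9 = 49/222 = pi_4  (ok)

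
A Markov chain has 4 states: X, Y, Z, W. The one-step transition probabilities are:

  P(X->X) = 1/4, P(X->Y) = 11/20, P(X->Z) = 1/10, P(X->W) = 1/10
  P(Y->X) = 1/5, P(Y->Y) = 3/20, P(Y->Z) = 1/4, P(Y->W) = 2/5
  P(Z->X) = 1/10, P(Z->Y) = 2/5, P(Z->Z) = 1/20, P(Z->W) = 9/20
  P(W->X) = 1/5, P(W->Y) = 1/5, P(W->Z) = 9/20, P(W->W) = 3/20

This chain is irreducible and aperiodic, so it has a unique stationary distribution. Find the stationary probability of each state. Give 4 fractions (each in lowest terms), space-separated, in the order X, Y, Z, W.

The stationary distribution satisfies pi = pi * P, i.e.:
  pi_X = 1/4*pi_X + 1/5*pi_Y + 1/10*pi_Z + 1/5*pi_W
  pi_Y = 11/20*pi_X + 3/20*pi_Y + 2/5*pi_Z + 1/5*pi_W
  pi_Z = 1/10*pi_X + 1/4*pi_Y + 1/20*pi_Z + 9/20*pi_W
  pi_W = 1/10*pi_X + 2/5*pi_Y + 9/20*pi_Z + 3/20*pi_W
with normalization: pi_X + pi_Y + pi_Z + pi_W = 1.

Using the first 3 balance equations plus normalization, the linear system A*pi = b is:
  [-3/4, 1/5, 1/10, 1/5] . pi = 0
  [11/20, -17/20, 2/5, 1/5] . pi = 0
  [1/10, 1/4, -19/20, 9/20] . pi = 0
  [1, 1, 1, 1] . pi = 1

Solving yields:
  pi_X = 1035/5563
  pi_Y = 1651/5563
  pi_Z = 2587/11126
  pi_W = 3167/11126

Verification (pi * P):
  1035/5563*1/4 + 1651/5563*1/5 + 2587/11126*1/10 + 3167/11126*1/5 = 1035/5563 = pi_X  (ok)
  1035/5563*11/20 + 1651/5563*3/20 + 2587/11126*2/5 + 3167/11126*1/5 = 1651/5563 = pi_Y  (ok)
  1035/5563*1/10 + 1651/5563*1/4 + 2587/11126*1/20 + 3167/11126*9/20 = 2587/11126 = pi_Z  (ok)
  1035/5563*1/10 + 1651/5563*2/5 + 2587/11126*9/20 + 3167/11126*3/20 = 3167/11126 = pi_W  (ok)

Answer: 1035/5563 1651/5563 2587/11126 3167/11126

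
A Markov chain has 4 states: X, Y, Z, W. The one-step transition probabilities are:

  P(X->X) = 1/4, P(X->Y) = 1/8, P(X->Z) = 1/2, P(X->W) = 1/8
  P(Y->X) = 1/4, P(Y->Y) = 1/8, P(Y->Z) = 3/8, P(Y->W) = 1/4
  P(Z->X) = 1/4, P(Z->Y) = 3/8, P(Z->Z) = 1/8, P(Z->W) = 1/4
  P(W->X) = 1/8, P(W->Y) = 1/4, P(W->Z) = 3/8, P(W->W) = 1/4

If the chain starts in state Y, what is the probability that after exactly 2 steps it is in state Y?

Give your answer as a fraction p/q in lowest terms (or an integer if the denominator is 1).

Answer: 1/4

Derivation:
Computing P^2 by repeated multiplication:
P^1 =
  X: [1/4, 1/8, 1/2, 1/8]
  Y: [1/4, 1/8, 3/8, 1/4]
  Z: [1/4, 3/8, 1/8, 1/4]
  W: [1/8, 1/4, 3/8, 1/4]
P^2 =
  X: [15/64, 17/64, 9/32, 7/32]
  Y: [7/32, 1/4, 5/16, 7/32]
  Z: [7/32, 3/16, 3/8, 7/32]
  W: [7/32, 1/4, 19/64, 15/64]

(P^2)[Y -> Y] = 1/4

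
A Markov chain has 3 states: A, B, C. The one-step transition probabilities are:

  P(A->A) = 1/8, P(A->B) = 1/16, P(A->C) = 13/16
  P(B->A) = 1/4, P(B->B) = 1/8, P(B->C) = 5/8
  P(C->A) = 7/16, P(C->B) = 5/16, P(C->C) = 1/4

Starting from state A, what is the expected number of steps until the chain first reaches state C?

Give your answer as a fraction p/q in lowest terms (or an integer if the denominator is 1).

Let h_i = expected steps to first reach C from state i.
Boundary: h_C = 0.
First-step equations for the other states:
  h_A = 1 + 1/8*h_A + 1/16*h_B + 13/16*h_C
  h_B = 1 + 1/4*h_A + 1/8*h_B + 5/8*h_C

Substituting h_C = 0 and rearranging gives the linear system (I - Q) h = 1:
  [7/8, -1/16] . (h_A, h_B) = 1
  [-1/4, 7/8] . (h_A, h_B) = 1

Solving yields:
  h_A = 5/4
  h_B = 3/2

Starting state is A, so the expected hitting time is h_A = 5/4.

Answer: 5/4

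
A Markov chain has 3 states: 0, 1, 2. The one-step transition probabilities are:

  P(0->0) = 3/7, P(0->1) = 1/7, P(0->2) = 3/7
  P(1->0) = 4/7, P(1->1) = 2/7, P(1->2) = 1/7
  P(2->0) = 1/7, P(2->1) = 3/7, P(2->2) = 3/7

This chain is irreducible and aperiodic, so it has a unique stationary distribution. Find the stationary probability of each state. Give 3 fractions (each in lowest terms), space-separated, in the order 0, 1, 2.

The stationary distribution satisfies pi = pi * P, i.e.:
  pi_0 = 3/7*pi_0 + 4/7*pi_1 + 1/7*pi_2
  pi_1 = 1/7*pi_0 + 2/7*pi_1 + 3/7*pi_2
  pi_2 = 3/7*pi_0 + 1/7*pi_1 + 3/7*pi_2
with normalization: pi_0 + pi_1 + pi_2 = 1.

Using the first 2 balance equations plus normalization, the linear system A*pi = b is:
  [-4/7, 4/7, 1/7] . pi = 0
  [1/7, -5/7, 3/7] . pi = 0
  [1, 1, 1] . pi = 1

Solving yields:
  pi_0 = 17/46
  pi_1 = 13/46
  pi_2 = 8/23

Verification (pi * P):
  17/46*3/7 + 13/46*4/7 + 8/23*1/7 = 17/46 = pi_0  (ok)
  17/46*1/7 + 13/46*2/7 + 8/23*3/7 = 13/46 = pi_1  (ok)
  17/46*3/7 + 13/46*1/7 + 8/23*3/7 = 8/23 = pi_2  (ok)

Answer: 17/46 13/46 8/23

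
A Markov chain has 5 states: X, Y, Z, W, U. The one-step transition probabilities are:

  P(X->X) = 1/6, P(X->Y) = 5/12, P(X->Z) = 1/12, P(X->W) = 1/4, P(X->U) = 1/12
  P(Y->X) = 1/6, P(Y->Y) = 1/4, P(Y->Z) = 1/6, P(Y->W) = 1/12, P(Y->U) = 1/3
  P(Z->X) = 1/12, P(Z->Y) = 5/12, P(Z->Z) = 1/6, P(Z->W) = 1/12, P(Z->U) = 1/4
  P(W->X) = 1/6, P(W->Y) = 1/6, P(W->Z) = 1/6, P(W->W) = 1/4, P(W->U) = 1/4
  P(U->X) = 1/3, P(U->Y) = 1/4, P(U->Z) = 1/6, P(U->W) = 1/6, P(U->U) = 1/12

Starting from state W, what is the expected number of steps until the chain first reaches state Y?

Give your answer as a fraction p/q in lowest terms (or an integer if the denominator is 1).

Let h_i = expected steps to first reach Y from state i.
Boundary: h_Y = 0.
First-step equations for the other states:
  h_X = 1 + 1/6*h_X + 5/12*h_Y + 1/12*h_Z + 1/4*h_W + 1/12*h_U
  h_Z = 1 + 1/12*h_X + 5/12*h_Y + 1/6*h_Z + 1/12*h_W + 1/4*h_U
  h_W = 1 + 1/6*h_X + 1/6*h_Y + 1/6*h_Z + 1/4*h_W + 1/4*h_U
  h_U = 1 + 1/3*h_X + 1/4*h_Y + 1/6*h_Z + 1/6*h_W + 1/12*h_U

Substituting h_Y = 0 and rearranging gives the linear system (I - Q) h = 1:
  [5/6, -1/12, -1/4, -1/12] . (h_X, h_Z, h_W, h_U) = 1
  [-1/12, 5/6, -1/12, -1/4] . (h_X, h_Z, h_W, h_U) = 1
  [-1/6, -1/6, 3/4, -1/4] . (h_X, h_Z, h_W, h_U) = 1
  [-1/3, -1/6, -1/6, 11/12] . (h_X, h_Z, h_W, h_U) = 1

Solving yields:
  h_X = 6448/2185
  h_Z = 6296/2185
  h_W = 1640/437
  h_U = 7364/2185

Starting state is W, so the expected hitting time is h_W = 1640/437.

Answer: 1640/437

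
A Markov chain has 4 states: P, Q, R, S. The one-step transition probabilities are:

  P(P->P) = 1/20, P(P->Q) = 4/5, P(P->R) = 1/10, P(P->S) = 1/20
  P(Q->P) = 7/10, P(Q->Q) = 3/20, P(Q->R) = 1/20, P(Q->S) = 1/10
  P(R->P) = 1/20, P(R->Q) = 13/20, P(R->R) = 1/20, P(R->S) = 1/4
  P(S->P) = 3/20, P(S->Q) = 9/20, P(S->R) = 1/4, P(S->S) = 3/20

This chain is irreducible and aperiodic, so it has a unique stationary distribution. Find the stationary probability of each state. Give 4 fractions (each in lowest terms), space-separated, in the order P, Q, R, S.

The stationary distribution satisfies pi = pi * P, i.e.:
  pi_P = 1/20*pi_P + 7/10*pi_Q + 1/20*pi_R + 3/20*pi_S
  pi_Q = 4/5*pi_P + 3/20*pi_Q + 13/20*pi_R + 9/20*pi_S
  pi_R = 1/10*pi_P + 1/20*pi_Q + 1/20*pi_R + 1/4*pi_S
  pi_S = 1/20*pi_P + 1/10*pi_Q + 1/4*pi_R + 3/20*pi_S
with normalization: pi_P + pi_Q + pi_R + pi_S = 1.

Using the first 3 balance equations plus normalization, the linear system A*pi = b is:
  [-19/20, 7/10, 1/20, 3/20] . pi = 0
  [4/5, -17/20, 13/20, 9/20] . pi = 0
  [1/10, 1/20, -19/20, 1/4] . pi = 0
  [1, 1, 1, 1] . pi = 1

Solving yields:
  pi_P = 541/1519
  pi_Q = 692/1519
  pi_R = 267/3038
  pi_S = 305/3038

Verification (pi * P):
  541/1519*1/20 + 692/1519*7/10 + 267/3038*1/20 + 305/3038*3/20 = 541/1519 = pi_P  (ok)
  541/1519*4/5 + 692/1519*3/20 + 267/3038*13/20 + 305/3038*9/20 = 692/1519 = pi_Q  (ok)
  541/1519*1/10 + 692/1519*1/20 + 267/3038*1/20 + 305/3038*1/4 = 267/3038 = pi_R  (ok)
  541/1519*1/20 + 692/1519*1/10 + 267/3038*1/4 + 305/3038*3/20 = 305/3038 = pi_S  (ok)

Answer: 541/1519 692/1519 267/3038 305/3038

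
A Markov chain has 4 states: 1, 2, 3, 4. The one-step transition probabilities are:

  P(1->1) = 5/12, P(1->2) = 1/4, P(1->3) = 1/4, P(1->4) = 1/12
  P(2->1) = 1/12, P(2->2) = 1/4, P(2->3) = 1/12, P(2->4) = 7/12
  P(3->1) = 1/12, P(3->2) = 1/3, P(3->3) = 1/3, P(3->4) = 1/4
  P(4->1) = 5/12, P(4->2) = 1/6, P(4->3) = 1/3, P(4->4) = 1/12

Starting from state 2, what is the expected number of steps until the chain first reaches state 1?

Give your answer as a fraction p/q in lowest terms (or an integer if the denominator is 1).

Answer: 1044/205

Derivation:
Let h_i = expected steps to first reach 1 from state i.
Boundary: h_1 = 0.
First-step equations for the other states:
  h_2 = 1 + 1/12*h_1 + 1/4*h_2 + 1/12*h_3 + 7/12*h_4
  h_3 = 1 + 1/12*h_1 + 1/3*h_2 + 1/3*h_3 + 1/4*h_4
  h_4 = 1 + 5/12*h_1 + 1/6*h_2 + 1/3*h_3 + 1/12*h_4

Substituting h_1 = 0 and rearranging gives the linear system (I - Q) h = 1:
  [3/4, -1/12, -7/12] . (h_2, h_3, h_4) = 1
  [-1/3, 2/3, -1/4] . (h_2, h_3, h_4) = 1
  [-1/6, -1/3, 11/12] . (h_2, h_3, h_4) = 1

Solving yields:
  h_2 = 1044/205
  h_3 = 228/41
  h_4 = 828/205

Starting state is 2, so the expected hitting time is h_2 = 1044/205.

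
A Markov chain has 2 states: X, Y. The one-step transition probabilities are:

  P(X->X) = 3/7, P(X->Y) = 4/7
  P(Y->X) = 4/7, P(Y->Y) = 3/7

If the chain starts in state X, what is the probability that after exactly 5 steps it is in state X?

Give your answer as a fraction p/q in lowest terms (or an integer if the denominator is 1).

Computing P^5 by repeated multiplication:
P^1 =
  X: [3/7, 4/7]
  Y: [4/7, 3/7]
P^2 =
  X: [25/49, 24/49]
  Y: [24/49, 25/49]
P^3 =
  X: [171/343, 172/343]
  Y: [172/343, 171/343]
P^4 =
  X: [1201/2401, 1200/2401]
  Y: [1200/2401, 1201/2401]
P^5 =
  X: [8403/16807, 8404/16807]
  Y: [8404/16807, 8403/16807]

(P^5)[X -> X] = 8403/16807

Answer: 8403/16807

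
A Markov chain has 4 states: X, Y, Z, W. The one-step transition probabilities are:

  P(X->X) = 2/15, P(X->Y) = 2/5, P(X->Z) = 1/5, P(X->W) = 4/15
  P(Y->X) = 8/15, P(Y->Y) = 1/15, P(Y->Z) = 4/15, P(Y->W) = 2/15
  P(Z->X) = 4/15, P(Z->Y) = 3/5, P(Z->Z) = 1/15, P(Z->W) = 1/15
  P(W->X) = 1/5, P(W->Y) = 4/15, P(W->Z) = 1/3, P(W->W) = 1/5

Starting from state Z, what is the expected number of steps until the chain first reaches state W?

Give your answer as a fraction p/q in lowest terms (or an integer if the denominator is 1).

Let h_i = expected steps to first reach W from state i.
Boundary: h_W = 0.
First-step equations for the other states:
  h_X = 1 + 2/15*h_X + 2/5*h_Y + 1/5*h_Z + 4/15*h_W
  h_Y = 1 + 8/15*h_X + 1/15*h_Y + 4/15*h_Z + 2/15*h_W
  h_Z = 1 + 4/15*h_X + 3/5*h_Y + 1/15*h_Z + 1/15*h_W

Substituting h_W = 0 and rearranging gives the linear system (I - Q) h = 1:
  [13/15, -2/5, -1/5] . (h_X, h_Y, h_Z) = 1
  [-8/15, 14/15, -4/15] . (h_X, h_Y, h_Z) = 1
  [-4/15, -3/5, 14/15] . (h_X, h_Y, h_Z) = 1

Solving yields:
  h_X = 5055/928
  h_Y = 2805/464
  h_Z = 6045/928

Starting state is Z, so the expected hitting time is h_Z = 6045/928.

Answer: 6045/928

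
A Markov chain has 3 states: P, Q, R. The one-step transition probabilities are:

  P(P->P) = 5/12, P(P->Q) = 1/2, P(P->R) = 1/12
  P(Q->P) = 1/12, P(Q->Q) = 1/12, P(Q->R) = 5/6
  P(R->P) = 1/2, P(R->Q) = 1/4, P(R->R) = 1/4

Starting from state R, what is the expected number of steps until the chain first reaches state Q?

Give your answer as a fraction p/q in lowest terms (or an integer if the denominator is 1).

Answer: 52/19

Derivation:
Let h_i = expected steps to first reach Q from state i.
Boundary: h_Q = 0.
First-step equations for the other states:
  h_P = 1 + 5/12*h_P + 1/2*h_Q + 1/12*h_R
  h_R = 1 + 1/2*h_P + 1/4*h_Q + 1/4*h_R

Substituting h_Q = 0 and rearranging gives the linear system (I - Q) h = 1:
  [7/12, -1/12] . (h_P, h_R) = 1
  [-1/2, 3/4] . (h_P, h_R) = 1

Solving yields:
  h_P = 40/19
  h_R = 52/19

Starting state is R, so the expected hitting time is h_R = 52/19.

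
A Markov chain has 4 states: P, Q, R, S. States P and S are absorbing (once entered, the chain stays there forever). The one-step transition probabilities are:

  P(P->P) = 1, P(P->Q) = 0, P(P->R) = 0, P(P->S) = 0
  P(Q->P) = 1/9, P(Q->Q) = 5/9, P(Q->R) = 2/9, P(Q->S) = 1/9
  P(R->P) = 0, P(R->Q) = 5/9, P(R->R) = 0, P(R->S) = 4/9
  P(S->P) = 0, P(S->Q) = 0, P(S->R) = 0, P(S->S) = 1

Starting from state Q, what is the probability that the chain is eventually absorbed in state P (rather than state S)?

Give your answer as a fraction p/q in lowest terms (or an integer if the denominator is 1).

Answer: 9/26

Derivation:
Let a_i = P(absorbed in P | start in state i).
Boundary conditions: a_P = 1, a_S = 0.
For each transient state i, a_i = sum_j P(i->j) * a_j:
  a_Q = 1/9*a_P + 5/9*a_Q + 2/9*a_R + 1/9*a_S
  a_R = 0*a_P + 5/9*a_Q + 0*a_R + 4/9*a_S

Substituting a_P = 1 and a_S = 0, rearrange to (I - Q) a = r where r[i] = P(i -> P):
  [4/9, -2/9] . (a_Q, a_R) = 1/9
  [-5/9, 1] . (a_Q, a_R) = 0

Solving yields:
  a_Q = 9/26
  a_R = 5/26

Starting state is Q, so the absorption probability is a_Q = 9/26.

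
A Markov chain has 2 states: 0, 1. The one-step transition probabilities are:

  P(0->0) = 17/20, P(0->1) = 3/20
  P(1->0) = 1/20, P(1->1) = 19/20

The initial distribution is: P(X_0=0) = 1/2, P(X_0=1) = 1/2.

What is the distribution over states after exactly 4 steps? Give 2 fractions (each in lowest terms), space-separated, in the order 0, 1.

Answer: 881/2500 1619/2500

Derivation:
Propagating the distribution step by step (d_{t+1} = d_t * P):
d_0 = (0=1/2, 1=1/2)
  d_1[0] = 1/2*17/20 + 1/2*1/20 = 9/20
  d_1[1] = 1/2*3/20 + 1/2*19/20 = 11/20
d_1 = (0=9/20, 1=11/20)
  d_2[0] = 9/20*17/20 + 11/20*1/20 = 41/100
  d_2[1] = 9/20*3/20 + 11/20*19/20 = 59/100
d_2 = (0=41/100, 1=59/100)
  d_3[0] = 41/100*17/20 + 59/100*1/20 = 189/500
  d_3[1] = 41/100*3/20 + 59/100*19/20 = 311/500
d_3 = (0=189/500, 1=311/500)
  d_4[0] = 189/500*17/20 + 311/500*1/20 = 881/2500
  d_4[1] = 189/500*3/20 + 311/500*19/20 = 1619/2500
d_4 = (0=881/2500, 1=1619/2500)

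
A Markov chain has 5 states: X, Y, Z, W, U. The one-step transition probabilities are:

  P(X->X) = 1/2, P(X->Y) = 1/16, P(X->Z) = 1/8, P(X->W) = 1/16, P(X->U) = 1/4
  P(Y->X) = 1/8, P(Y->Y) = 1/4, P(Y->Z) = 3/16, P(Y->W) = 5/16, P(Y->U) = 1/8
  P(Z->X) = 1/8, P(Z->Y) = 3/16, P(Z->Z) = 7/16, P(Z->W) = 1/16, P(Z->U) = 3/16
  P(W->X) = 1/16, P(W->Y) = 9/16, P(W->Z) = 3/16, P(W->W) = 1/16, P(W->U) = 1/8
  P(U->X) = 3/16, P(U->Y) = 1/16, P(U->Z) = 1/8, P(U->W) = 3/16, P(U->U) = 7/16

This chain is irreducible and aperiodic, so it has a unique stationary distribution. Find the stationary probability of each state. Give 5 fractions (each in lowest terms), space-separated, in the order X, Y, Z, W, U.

Answer: 597/2846 280/1423 605/2846 403/2846 681/2846

Derivation:
The stationary distribution satisfies pi = pi * P, i.e.:
  pi_X = 1/2*pi_X + 1/8*pi_Y + 1/8*pi_Z + 1/16*pi_W + 3/16*pi_U
  pi_Y = 1/16*pi_X + 1/4*pi_Y + 3/16*pi_Z + 9/16*pi_W + 1/16*pi_U
  pi_Z = 1/8*pi_X + 3/16*pi_Y + 7/16*pi_Z + 3/16*pi_W + 1/8*pi_U
  pi_W = 1/16*pi_X + 5/16*pi_Y + 1/16*pi_Z + 1/16*pi_W + 3/16*pi_U
  pi_U = 1/4*pi_X + 1/8*pi_Y + 3/16*pi_Z + 1/8*pi_W + 7/16*pi_U
with normalization: pi_X + pi_Y + pi_Z + pi_W + pi_U = 1.

Using the first 4 balance equations plus normalization, the linear system A*pi = b is:
  [-1/2, 1/8, 1/8, 1/16, 3/16] . pi = 0
  [1/16, -3/4, 3/16, 9/16, 1/16] . pi = 0
  [1/8, 3/16, -9/16, 3/16, 1/8] . pi = 0
  [1/16, 5/16, 1/16, -15/16, 3/16] . pi = 0
  [1, 1, 1, 1, 1] . pi = 1

Solving yields:
  pi_X = 597/2846
  pi_Y = 280/1423
  pi_Z = 605/2846
  pi_W = 403/2846
  pi_U = 681/2846

Verification (pi * P):
  597/2846*1/2 + 280/1423*1/8 + 605/2846*1/8 + 403/2846*1/16 + 681/2846*3/16 = 597/2846 = pi_X  (ok)
  597/2846*1/16 + 280/1423*1/4 + 605/2846*3/16 + 403/2846*9/16 + 681/2846*1/16 = 280/1423 = pi_Y  (ok)
  597/2846*1/8 + 280/1423*3/16 + 605/2846*7/16 + 403/2846*3/16 + 681/2846*1/8 = 605/2846 = pi_Z  (ok)
  597/2846*1/16 + 280/1423*5/16 + 605/2846*1/16 + 403/2846*1/16 + 681/2846*3/16 = 403/2846 = pi_W  (ok)
  597/2846*1/4 + 280/1423*1/8 + 605/2846*3/16 + 403/2846*1/8 + 681/2846*7/16 = 681/2846 = pi_U  (ok)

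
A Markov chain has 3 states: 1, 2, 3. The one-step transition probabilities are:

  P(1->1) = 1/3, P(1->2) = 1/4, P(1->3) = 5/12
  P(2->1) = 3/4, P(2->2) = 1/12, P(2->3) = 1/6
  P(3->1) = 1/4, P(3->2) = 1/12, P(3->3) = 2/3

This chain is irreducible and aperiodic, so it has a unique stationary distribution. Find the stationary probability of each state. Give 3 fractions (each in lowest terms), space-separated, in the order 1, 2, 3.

The stationary distribution satisfies pi = pi * P, i.e.:
  pi_1 = 1/3*pi_1 + 3/4*pi_2 + 1/4*pi_3
  pi_2 = 1/4*pi_1 + 1/12*pi_2 + 1/12*pi_3
  pi_3 = 5/12*pi_1 + 1/6*pi_2 + 2/3*pi_3
with normalization: pi_1 + pi_2 + pi_3 = 1.

Using the first 2 balance equations plus normalization, the linear system A*pi = b is:
  [-2/3, 3/4, 1/4] . pi = 0
  [1/4, -11/12, 1/12] . pi = 0
  [1, 1, 1] . pi = 1

Solving yields:
  pi_1 = 7/20
  pi_2 = 17/120
  pi_3 = 61/120

Verification (pi * P):
  7/20*1/3 + 17/120*3/4 + 61/120*1/4 = 7/20 = pi_1  (ok)
  7/20*1/4 + 17/120*1/12 + 61/120*1/12 = 17/120 = pi_2  (ok)
  7/20*5/12 + 17/120*1/6 + 61/120*2/3 = 61/120 = pi_3  (ok)

Answer: 7/20 17/120 61/120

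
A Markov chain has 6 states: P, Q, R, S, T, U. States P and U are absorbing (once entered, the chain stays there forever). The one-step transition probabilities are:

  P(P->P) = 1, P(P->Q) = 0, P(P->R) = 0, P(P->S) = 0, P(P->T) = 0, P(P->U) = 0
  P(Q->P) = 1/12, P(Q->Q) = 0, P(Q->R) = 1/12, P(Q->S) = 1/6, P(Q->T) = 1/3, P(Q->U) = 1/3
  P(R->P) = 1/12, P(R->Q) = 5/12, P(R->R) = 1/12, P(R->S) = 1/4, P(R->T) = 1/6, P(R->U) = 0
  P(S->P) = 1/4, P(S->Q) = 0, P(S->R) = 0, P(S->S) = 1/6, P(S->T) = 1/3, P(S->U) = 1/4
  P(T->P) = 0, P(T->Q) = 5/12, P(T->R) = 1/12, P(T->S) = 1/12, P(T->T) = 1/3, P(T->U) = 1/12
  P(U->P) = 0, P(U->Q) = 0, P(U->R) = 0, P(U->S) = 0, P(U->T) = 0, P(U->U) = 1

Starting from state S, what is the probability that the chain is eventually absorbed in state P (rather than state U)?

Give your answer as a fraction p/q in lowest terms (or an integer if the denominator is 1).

Answer: 1267/3114

Derivation:
Let a_i = P(absorbed in P | start in state i).
Boundary conditions: a_P = 1, a_U = 0.
For each transient state i, a_i = sum_j P(i->j) * a_j:
  a_Q = 1/12*a_P + 0*a_Q + 1/12*a_R + 1/6*a_S + 1/3*a_T + 1/3*a_U
  a_R = 1/12*a_P + 5/12*a_Q + 1/12*a_R + 1/4*a_S + 1/6*a_T + 0*a_U
  a_S = 1/4*a_P + 0*a_Q + 0*a_R + 1/6*a_S + 1/3*a_T + 1/4*a_U
  a_T = 0*a_P + 5/12*a_Q + 1/12*a_R + 1/12*a_S + 1/3*a_T + 1/12*a_U

Substituting a_P = 1 and a_U = 0, rearrange to (I - Q) a = r where r[i] = P(i -> P):
  [1, -1/12, -1/6, -1/3] . (a_Q, a_R, a_S, a_T) = 1/12
  [-5/12, 11/12, -1/4, -1/6] . (a_Q, a_R, a_S, a_T) = 1/12
  [0, 0, 5/6, -1/3] . (a_Q, a_R, a_S, a_T) = 1/4
  [-5/12, -1/12, -1/12, 2/3] . (a_Q, a_R, a_S, a_T) = 0

Solving yields:
  a_Q = 845/3114
  a_R = 194/519
  a_S = 1267/3114
  a_T = 416/1557

Starting state is S, so the absorption probability is a_S = 1267/3114.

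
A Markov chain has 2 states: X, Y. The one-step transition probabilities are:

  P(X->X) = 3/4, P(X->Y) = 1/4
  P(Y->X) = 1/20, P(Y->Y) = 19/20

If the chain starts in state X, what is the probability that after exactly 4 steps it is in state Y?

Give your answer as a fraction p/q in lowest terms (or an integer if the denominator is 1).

Answer: 2533/4000

Derivation:
Computing P^4 by repeated multiplication:
P^1 =
  X: [3/4, 1/4]
  Y: [1/20, 19/20]
P^2 =
  X: [23/40, 17/40]
  Y: [17/200, 183/200]
P^3 =
  X: [181/400, 219/400]
  Y: [219/2000, 1781/2000]
P^4 =
  X: [1467/4000, 2533/4000]
  Y: [2533/20000, 17467/20000]

(P^4)[X -> Y] = 2533/4000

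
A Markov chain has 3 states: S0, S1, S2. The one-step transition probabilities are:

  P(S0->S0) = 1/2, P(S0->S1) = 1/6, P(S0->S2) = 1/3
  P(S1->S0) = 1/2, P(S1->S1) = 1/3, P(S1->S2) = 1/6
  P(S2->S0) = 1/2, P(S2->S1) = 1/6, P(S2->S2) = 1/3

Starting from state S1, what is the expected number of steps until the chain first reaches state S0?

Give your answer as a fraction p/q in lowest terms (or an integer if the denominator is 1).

Answer: 2

Derivation:
Let h_i = expected steps to first reach S0 from state i.
Boundary: h_S0 = 0.
First-step equations for the other states:
  h_S1 = 1 + 1/2*h_S0 + 1/3*h_S1 + 1/6*h_S2
  h_S2 = 1 + 1/2*h_S0 + 1/6*h_S1 + 1/3*h_S2

Substituting h_S0 = 0 and rearranging gives the linear system (I - Q) h = 1:
  [2/3, -1/6] . (h_S1, h_S2) = 1
  [-1/6, 2/3] . (h_S1, h_S2) = 1

Solving yields:
  h_S1 = 2
  h_S2 = 2

Starting state is S1, so the expected hitting time is h_S1 = 2.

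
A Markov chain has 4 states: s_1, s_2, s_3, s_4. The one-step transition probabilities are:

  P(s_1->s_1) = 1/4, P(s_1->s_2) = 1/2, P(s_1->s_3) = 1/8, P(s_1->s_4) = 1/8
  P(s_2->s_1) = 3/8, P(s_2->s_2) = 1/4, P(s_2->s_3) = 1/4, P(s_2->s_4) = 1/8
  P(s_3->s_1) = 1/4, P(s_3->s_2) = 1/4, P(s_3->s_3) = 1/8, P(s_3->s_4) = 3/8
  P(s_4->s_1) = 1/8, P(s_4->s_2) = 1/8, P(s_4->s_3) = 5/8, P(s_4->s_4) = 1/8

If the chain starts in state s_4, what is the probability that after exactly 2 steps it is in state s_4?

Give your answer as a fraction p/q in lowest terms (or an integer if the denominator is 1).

Computing P^2 by repeated multiplication:
P^1 =
  s_1: [1/4, 1/2, 1/8, 1/8]
  s_2: [3/8, 1/4, 1/4, 1/8]
  s_3: [1/4, 1/4, 1/8, 3/8]
  s_4: [1/8, 1/8, 5/8, 1/8]
P^2 =
  s_1: [19/64, 19/64, 1/4, 5/32]
  s_2: [17/64, 21/64, 7/32, 3/16]
  s_3: [15/64, 17/64, 11/32, 5/32]
  s_4: [1/4, 17/64, 13/64, 9/32]

(P^2)[s_4 -> s_4] = 9/32

Answer: 9/32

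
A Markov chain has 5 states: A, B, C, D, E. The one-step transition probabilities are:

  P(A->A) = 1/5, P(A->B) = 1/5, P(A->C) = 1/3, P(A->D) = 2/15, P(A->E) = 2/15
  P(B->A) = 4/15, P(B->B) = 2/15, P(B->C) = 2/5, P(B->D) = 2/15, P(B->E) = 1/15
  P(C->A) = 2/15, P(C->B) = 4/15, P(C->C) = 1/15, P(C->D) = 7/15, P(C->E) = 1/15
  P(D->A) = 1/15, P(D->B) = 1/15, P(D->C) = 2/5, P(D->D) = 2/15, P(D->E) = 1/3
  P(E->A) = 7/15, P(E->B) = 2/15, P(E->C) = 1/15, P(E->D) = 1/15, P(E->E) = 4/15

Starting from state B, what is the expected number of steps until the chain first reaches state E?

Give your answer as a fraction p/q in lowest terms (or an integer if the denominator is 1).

Let h_i = expected steps to first reach E from state i.
Boundary: h_E = 0.
First-step equations for the other states:
  h_A = 1 + 1/5*h_A + 1/5*h_B + 1/3*h_C + 2/15*h_D + 2/15*h_E
  h_B = 1 + 4/15*h_A + 2/15*h_B + 2/5*h_C + 2/15*h_D + 1/15*h_E
  h_C = 1 + 2/15*h_A + 4/15*h_B + 1/15*h_C + 7/15*h_D + 1/15*h_E
  h_D = 1 + 1/15*h_A + 1/15*h_B + 2/5*h_C + 2/15*h_D + 1/3*h_E

Substituting h_E = 0 and rearranging gives the linear system (I - Q) h = 1:
  [4/5, -1/5, -1/3, -2/15] . (h_A, h_B, h_C, h_D) = 1
  [-4/15, 13/15, -2/5, -2/15] . (h_A, h_B, h_C, h_D) = 1
  [-2/15, -4/15, 14/15, -7/15] . (h_A, h_B, h_C, h_D) = 1
  [-1/15, -1/15, -2/5, 13/15] . (h_A, h_B, h_C, h_D) = 1

Solving yields:
  h_A = 67125/9949
  h_B = 71325/9949
  h_C = 67200/9949
  h_D = 53145/9949

Starting state is B, so the expected hitting time is h_B = 71325/9949.

Answer: 71325/9949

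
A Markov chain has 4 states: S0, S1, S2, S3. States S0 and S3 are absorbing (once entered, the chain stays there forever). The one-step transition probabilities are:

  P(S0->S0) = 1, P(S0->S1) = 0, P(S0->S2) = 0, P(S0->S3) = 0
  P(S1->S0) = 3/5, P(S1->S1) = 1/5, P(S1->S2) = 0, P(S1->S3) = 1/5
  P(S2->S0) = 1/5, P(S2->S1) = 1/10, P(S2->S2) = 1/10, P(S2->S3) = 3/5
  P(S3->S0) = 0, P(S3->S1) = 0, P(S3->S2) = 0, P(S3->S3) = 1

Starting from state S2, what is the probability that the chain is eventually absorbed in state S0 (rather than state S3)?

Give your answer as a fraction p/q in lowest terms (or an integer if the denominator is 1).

Let a_i = P(absorbed in S0 | start in state i).
Boundary conditions: a_S0 = 1, a_S3 = 0.
For each transient state i, a_i = sum_j P(i->j) * a_j:
  a_S1 = 3/5*a_S0 + 1/5*a_S1 + 0*a_S2 + 1/5*a_S3
  a_S2 = 1/5*a_S0 + 1/10*a_S1 + 1/10*a_S2 + 3/5*a_S3

Substituting a_S0 = 1 and a_S3 = 0, rearrange to (I - Q) a = r where r[i] = P(i -> S0):
  [4/5, 0] . (a_S1, a_S2) = 3/5
  [-1/10, 9/10] . (a_S1, a_S2) = 1/5

Solving yields:
  a_S1 = 3/4
  a_S2 = 11/36

Starting state is S2, so the absorption probability is a_S2 = 11/36.

Answer: 11/36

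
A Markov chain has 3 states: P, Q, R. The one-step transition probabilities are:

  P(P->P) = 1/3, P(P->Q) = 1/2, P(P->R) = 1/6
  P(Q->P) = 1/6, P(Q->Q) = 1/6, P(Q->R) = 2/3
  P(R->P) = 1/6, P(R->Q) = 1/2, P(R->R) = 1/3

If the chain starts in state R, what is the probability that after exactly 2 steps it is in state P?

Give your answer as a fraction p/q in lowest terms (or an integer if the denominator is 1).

Answer: 7/36

Derivation:
Computing P^2 by repeated multiplication:
P^1 =
  P: [1/3, 1/2, 1/6]
  Q: [1/6, 1/6, 2/3]
  R: [1/6, 1/2, 1/3]
P^2 =
  P: [2/9, 1/3, 4/9]
  Q: [7/36, 4/9, 13/36]
  R: [7/36, 1/3, 17/36]

(P^2)[R -> P] = 7/36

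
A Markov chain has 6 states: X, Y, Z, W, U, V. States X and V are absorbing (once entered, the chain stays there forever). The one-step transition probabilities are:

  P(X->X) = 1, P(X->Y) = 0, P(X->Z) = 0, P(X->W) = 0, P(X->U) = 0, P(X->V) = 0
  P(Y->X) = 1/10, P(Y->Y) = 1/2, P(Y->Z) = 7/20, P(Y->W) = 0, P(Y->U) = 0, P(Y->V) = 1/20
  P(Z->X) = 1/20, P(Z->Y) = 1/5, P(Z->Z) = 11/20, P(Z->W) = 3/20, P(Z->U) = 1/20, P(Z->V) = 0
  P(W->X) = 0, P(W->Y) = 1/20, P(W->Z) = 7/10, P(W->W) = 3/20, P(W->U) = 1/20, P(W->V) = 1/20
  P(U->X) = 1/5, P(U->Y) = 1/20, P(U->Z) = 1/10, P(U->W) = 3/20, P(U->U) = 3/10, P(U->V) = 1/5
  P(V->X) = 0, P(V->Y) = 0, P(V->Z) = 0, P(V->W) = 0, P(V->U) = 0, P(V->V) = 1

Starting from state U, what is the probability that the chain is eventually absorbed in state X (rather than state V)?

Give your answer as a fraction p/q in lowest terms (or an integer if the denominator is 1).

Answer: 4248/7415

Derivation:
Let a_i = P(absorbed in X | start in state i).
Boundary conditions: a_X = 1, a_V = 0.
For each transient state i, a_i = sum_j P(i->j) * a_j:
  a_Y = 1/10*a_X + 1/2*a_Y + 7/20*a_Z + 0*a_W + 0*a_U + 1/20*a_V
  a_Z = 1/20*a_X + 1/5*a_Y + 11/20*a_Z + 3/20*a_W + 1/20*a_U + 0*a_V
  a_W = 0*a_X + 1/20*a_Y + 7/10*a_Z + 3/20*a_W + 1/20*a_U + 1/20*a_V
  a_U = 1/5*a_X + 1/20*a_Y + 1/10*a_Z + 3/20*a_W + 3/10*a_U + 1/5*a_V

Substituting a_X = 1 and a_V = 0, rearrange to (I - Q) a = r where r[i] = P(i -> X):
  [1/2, -7/20, 0, 0] . (a_Y, a_Z, a_W, a_U) = 1/10
  [-1/5, 9/20, -3/20, -1/20] . (a_Y, a_Z, a_W, a_U) = 1/20
  [-1/20, -7/10, 17/20, -1/20] . (a_Y, a_Z, a_W, a_U) = 0
  [-1/20, -1/10, -3/20, 7/10] . (a_Y, a_Z, a_W, a_U) = 1/5

Solving yields:
  a_Y = 1019/1483
  a_Z = 1032/1483
  a_W = 4799/7415
  a_U = 4248/7415

Starting state is U, so the absorption probability is a_U = 4248/7415.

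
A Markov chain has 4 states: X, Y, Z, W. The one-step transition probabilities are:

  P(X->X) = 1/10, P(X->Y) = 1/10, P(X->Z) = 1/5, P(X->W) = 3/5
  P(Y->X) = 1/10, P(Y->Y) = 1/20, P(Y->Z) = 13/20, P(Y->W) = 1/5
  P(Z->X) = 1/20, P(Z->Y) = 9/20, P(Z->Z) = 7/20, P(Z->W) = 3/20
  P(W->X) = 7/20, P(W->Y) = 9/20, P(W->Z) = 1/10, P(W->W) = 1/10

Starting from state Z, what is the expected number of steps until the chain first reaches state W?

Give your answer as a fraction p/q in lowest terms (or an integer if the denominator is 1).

Let h_i = expected steps to first reach W from state i.
Boundary: h_W = 0.
First-step equations for the other states:
  h_X = 1 + 1/10*h_X + 1/10*h_Y + 1/5*h_Z + 3/5*h_W
  h_Y = 1 + 1/10*h_X + 1/20*h_Y + 13/20*h_Z + 1/5*h_W
  h_Z = 1 + 1/20*h_X + 9/20*h_Y + 7/20*h_Z + 3/20*h_W

Substituting h_W = 0 and rearranging gives the linear system (I - Q) h = 1:
  [9/10, -1/10, -1/5] . (h_X, h_Y, h_Z) = 1
  [-1/10, 19/20, -13/20] . (h_X, h_Y, h_Z) = 1
  [-1/20, -9/20, 13/20] . (h_X, h_Y, h_Z) = 1

Solving yields:
  h_X = 420/151
  h_Y = 730/151
  h_Z = 770/151

Starting state is Z, so the expected hitting time is h_Z = 770/151.

Answer: 770/151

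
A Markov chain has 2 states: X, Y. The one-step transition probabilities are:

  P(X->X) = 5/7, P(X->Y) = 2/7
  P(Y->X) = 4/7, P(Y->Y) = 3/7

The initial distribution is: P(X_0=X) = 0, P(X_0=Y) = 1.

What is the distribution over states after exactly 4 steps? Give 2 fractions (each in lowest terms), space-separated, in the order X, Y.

Propagating the distribution step by step (d_{t+1} = d_t * P):
d_0 = (X=0, Y=1)
  d_1[X] = 0*5/7 + 1*4/7 = 4/7
  d_1[Y] = 0*2/7 + 1*3/7 = 3/7
d_1 = (X=4/7, Y=3/7)
  d_2[X] = 4/7*5/7 + 3/7*4/7 = 32/49
  d_2[Y] = 4/7*2/7 + 3/7*3/7 = 17/49
d_2 = (X=32/49, Y=17/49)
  d_3[X] = 32/49*5/7 + 17/49*4/7 = 228/343
  d_3[Y] = 32/49*2/7 + 17/49*3/7 = 115/343
d_3 = (X=228/343, Y=115/343)
  d_4[X] = 228/343*5/7 + 115/343*4/7 = 1600/2401
  d_4[Y] = 228/343*2/7 + 115/343*3/7 = 801/2401
d_4 = (X=1600/2401, Y=801/2401)

Answer: 1600/2401 801/2401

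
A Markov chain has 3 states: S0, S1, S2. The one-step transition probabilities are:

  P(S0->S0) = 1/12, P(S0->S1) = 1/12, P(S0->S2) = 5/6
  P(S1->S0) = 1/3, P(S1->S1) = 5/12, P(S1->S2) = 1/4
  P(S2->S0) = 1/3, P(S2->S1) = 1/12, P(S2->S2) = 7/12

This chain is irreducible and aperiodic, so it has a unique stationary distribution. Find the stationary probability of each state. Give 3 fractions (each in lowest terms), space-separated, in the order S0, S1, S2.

Answer: 4/15 1/8 73/120

Derivation:
The stationary distribution satisfies pi = pi * P, i.e.:
  pi_S0 = 1/12*pi_S0 + 1/3*pi_S1 + 1/3*pi_S2
  pi_S1 = 1/12*pi_S0 + 5/12*pi_S1 + 1/12*pi_S2
  pi_S2 = 5/6*pi_S0 + 1/4*pi_S1 + 7/12*pi_S2
with normalization: pi_S0 + pi_S1 + pi_S2 = 1.

Using the first 2 balance equations plus normalization, the linear system A*pi = b is:
  [-11/12, 1/3, 1/3] . pi = 0
  [1/12, -7/12, 1/12] . pi = 0
  [1, 1, 1] . pi = 1

Solving yields:
  pi_S0 = 4/15
  pi_S1 = 1/8
  pi_S2 = 73/120

Verification (pi * P):
  4/15*1/12 + 1/8*1/3 + 73/120*1/3 = 4/15 = pi_S0  (ok)
  4/15*1/12 + 1/8*5/12 + 73/120*1/12 = 1/8 = pi_S1  (ok)
  4/15*5/6 + 1/8*1/4 + 73/120*7/12 = 73/120 = pi_S2  (ok)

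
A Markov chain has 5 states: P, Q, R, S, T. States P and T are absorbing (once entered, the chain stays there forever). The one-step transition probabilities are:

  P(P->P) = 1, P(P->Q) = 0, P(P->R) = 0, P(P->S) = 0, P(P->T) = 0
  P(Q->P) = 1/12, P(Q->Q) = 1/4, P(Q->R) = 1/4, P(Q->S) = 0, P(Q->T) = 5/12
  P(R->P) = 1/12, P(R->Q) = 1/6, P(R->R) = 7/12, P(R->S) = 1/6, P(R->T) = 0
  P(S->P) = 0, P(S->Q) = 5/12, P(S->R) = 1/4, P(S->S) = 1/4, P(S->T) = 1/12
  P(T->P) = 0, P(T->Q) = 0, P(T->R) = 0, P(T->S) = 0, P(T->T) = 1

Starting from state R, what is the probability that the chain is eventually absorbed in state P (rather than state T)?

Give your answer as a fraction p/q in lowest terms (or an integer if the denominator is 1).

Let a_i = P(absorbed in P | start in state i).
Boundary conditions: a_P = 1, a_T = 0.
For each transient state i, a_i = sum_j P(i->j) * a_j:
  a_Q = 1/12*a_P + 1/4*a_Q + 1/4*a_R + 0*a_S + 5/12*a_T
  a_R = 1/12*a_P + 1/6*a_Q + 7/12*a_R + 1/6*a_S + 0*a_T
  a_S = 0*a_P + 5/12*a_Q + 1/4*a_R + 1/4*a_S + 1/12*a_T

Substituting a_P = 1 and a_T = 0, rearrange to (I - Q) a = r where r[i] = P(i -> P):
  [3/4, -1/4, 0] . (a_Q, a_R, a_S) = 1/12
  [-1/6, 5/12, -1/6] . (a_Q, a_R, a_S) = 1/12
  [-5/12, -1/4, 3/4] . (a_Q, a_R, a_S) = 0

Solving yields:
  a_Q = 22/89
  a_R = 109/267
  a_S = 73/267

Starting state is R, so the absorption probability is a_R = 109/267.

Answer: 109/267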